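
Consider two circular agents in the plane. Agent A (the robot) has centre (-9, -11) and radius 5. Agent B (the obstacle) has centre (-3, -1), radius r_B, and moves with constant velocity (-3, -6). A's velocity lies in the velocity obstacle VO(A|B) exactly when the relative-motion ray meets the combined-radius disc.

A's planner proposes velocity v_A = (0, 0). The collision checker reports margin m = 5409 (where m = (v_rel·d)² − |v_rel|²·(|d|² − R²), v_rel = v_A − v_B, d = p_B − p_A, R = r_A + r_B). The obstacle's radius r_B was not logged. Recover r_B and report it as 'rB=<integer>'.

m = 5409
d = (6, 10);  v_rel = (3, 6),  |v_rel|² = 45
v_rel×d = (3)·(10) − (6)·(6) = -6
since m = R²·45 − (-6)²:  R² = (36 + 5409) / 45 = 121
R = √121 = 11  ⇒  r_B = 11 − 5 = 6

rB=6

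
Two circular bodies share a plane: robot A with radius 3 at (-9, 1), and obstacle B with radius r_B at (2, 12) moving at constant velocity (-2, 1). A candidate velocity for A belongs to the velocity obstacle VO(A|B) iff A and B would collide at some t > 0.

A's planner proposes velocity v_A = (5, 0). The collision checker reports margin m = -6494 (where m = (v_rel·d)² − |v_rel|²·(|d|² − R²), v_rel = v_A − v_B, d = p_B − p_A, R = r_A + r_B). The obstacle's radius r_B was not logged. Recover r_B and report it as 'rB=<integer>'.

m = -6494
d = (11, 11);  v_rel = (7, -1),  |v_rel|² = 50
v_rel×d = (7)·(11) − (-1)·(11) = 88
since m = R²·50 − 88²:  R² = (7744 + -6494) / 50 = 25
R = √25 = 5  ⇒  r_B = 5 − 3 = 2

rB=2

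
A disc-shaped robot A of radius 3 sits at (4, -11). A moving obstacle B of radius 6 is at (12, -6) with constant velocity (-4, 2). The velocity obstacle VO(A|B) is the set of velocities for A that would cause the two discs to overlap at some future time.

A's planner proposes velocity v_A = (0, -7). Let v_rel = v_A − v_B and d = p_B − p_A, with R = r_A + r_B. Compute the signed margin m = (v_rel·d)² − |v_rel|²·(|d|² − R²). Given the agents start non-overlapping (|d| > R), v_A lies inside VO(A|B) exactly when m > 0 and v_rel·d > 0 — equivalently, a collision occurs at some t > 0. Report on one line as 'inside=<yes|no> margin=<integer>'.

d = (8, 5),  |d|² = 89;  R = 3+6 = 9,  c = 89−9² = 8
v_rel = (4, -9),  |v_rel|² = 97;  v_rel·d = (4)·(8) + (-9)·(5) = -13
97·t² + 26·t + 8 = 0  ⇒  m = (-13)² − 97·8 = -607
m = -607 < 0,  v_rel·d = -13 < 0  ⇒  outside

inside=no margin=-607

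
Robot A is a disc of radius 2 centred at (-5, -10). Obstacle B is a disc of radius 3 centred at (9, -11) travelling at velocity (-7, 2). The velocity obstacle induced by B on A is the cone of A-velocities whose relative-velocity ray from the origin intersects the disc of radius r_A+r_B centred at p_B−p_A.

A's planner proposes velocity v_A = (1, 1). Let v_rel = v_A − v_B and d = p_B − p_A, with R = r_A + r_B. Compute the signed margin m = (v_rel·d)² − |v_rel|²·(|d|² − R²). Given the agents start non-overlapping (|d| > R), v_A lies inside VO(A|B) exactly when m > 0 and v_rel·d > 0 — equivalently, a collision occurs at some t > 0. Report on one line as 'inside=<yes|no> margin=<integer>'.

d = (14, -1),  |d|² = 197;  R = 2+3 = 5,  c = 197−5² = 172
v_rel = (8, -1),  |v_rel|² = 65;  v_rel·d = (8)·(14) + (-1)·(-1) = 113
65·t² − 226·t + 172 = 0  ⇒  m = 113² − 65·172 = 1589
m = 1589 > 0,  v_rel·d = 113 > 0  ⇒  inside

inside=yes margin=1589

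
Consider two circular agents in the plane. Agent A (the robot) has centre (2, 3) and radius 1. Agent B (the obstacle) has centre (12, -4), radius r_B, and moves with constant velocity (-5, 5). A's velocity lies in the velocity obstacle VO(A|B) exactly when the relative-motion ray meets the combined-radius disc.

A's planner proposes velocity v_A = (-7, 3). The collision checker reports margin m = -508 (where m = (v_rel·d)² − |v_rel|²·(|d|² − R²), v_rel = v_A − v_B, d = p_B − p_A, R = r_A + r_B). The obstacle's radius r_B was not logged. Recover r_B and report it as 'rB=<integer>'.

m = -508
d = (10, -7);  v_rel = (-2, -2),  |v_rel|² = 8
v_rel×d = (-2)·(-7) − (-2)·(10) = 34
since m = R²·8 − 34²:  R² = (1156 + -508) / 8 = 81
R = √81 = 9  ⇒  r_B = 9 − 1 = 8

rB=8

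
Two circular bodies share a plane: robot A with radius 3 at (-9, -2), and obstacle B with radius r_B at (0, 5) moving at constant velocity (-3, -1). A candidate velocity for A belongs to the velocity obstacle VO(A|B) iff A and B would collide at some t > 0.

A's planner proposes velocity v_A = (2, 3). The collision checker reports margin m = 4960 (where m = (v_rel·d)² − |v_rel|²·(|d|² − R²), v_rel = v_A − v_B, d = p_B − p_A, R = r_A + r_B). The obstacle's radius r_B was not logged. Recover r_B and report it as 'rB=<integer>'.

m = 4960
d = (9, 7);  v_rel = (5, 4),  |v_rel|² = 41
v_rel×d = (5)·(7) − (4)·(9) = -1
since m = R²·41 − (-1)²:  R² = (1 + 4960) / 41 = 121
R = √121 = 11  ⇒  r_B = 11 − 3 = 8

rB=8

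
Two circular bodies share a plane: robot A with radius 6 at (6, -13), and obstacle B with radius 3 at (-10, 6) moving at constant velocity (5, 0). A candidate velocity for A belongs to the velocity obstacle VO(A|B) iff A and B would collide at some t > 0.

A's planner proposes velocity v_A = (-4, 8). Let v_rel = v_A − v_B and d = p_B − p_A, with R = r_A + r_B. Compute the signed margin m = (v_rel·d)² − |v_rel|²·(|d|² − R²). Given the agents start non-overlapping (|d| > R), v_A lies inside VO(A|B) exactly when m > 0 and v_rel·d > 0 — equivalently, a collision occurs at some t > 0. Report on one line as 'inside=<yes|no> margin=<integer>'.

d = (-16, 19),  |d|² = 617;  R = 6+3 = 9,  c = 617−9² = 536
v_rel = (-9, 8),  |v_rel|² = 145;  v_rel·d = (-9)·(-16) + (8)·(19) = 296
145·t² − 592·t + 536 = 0  ⇒  m = 296² − 145·536 = 9896
m = 9896 > 0,  v_rel·d = 296 > 0  ⇒  inside

inside=yes margin=9896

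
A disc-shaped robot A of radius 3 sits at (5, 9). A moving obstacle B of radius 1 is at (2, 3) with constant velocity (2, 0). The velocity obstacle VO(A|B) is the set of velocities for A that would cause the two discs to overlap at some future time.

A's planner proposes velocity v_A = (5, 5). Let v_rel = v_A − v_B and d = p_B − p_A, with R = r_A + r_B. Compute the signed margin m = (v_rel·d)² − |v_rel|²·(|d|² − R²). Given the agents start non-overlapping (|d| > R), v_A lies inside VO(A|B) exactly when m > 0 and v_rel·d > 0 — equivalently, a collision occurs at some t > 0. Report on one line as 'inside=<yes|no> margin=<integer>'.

d = (-3, -6),  |d|² = 45;  R = 3+1 = 4,  c = 45−4² = 29
v_rel = (3, 5),  |v_rel|² = 34;  v_rel·d = (3)·(-3) + (5)·(-6) = -39
34·t² + 78·t + 29 = 0  ⇒  m = (-39)² − 34·29 = 535
m = 535 > 0,  v_rel·d = -39 < 0  ⇒  outside

inside=no margin=535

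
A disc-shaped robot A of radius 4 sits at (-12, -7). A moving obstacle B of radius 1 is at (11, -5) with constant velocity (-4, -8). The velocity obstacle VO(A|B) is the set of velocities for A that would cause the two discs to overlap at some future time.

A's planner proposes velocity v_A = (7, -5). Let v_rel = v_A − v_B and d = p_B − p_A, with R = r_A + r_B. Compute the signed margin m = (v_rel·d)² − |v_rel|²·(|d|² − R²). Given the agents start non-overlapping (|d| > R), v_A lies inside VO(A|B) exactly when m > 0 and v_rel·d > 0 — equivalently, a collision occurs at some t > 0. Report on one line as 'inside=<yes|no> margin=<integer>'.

d = (23, 2),  |d|² = 533;  R = 4+1 = 5,  c = 533−5² = 508
v_rel = (11, 3),  |v_rel|² = 130;  v_rel·d = (11)·(23) + (3)·(2) = 259
130·t² − 518·t + 508 = 0  ⇒  m = 259² − 130·508 = 1041
m = 1041 > 0,  v_rel·d = 259 > 0  ⇒  inside

inside=yes margin=1041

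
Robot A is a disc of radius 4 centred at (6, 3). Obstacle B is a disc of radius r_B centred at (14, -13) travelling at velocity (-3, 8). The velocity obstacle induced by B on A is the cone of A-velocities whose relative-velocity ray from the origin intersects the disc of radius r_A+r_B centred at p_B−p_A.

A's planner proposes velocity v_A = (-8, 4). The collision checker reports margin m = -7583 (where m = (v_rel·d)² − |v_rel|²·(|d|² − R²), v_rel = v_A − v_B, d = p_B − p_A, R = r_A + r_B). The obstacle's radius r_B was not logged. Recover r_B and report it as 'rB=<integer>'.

m = -7583
d = (8, -16);  v_rel = (-5, -4),  |v_rel|² = 41
v_rel×d = (-5)·(-16) − (-4)·(8) = 112
since m = R²·41 − 112²:  R² = (12544 + -7583) / 41 = 121
R = √121 = 11  ⇒  r_B = 11 − 4 = 7

rB=7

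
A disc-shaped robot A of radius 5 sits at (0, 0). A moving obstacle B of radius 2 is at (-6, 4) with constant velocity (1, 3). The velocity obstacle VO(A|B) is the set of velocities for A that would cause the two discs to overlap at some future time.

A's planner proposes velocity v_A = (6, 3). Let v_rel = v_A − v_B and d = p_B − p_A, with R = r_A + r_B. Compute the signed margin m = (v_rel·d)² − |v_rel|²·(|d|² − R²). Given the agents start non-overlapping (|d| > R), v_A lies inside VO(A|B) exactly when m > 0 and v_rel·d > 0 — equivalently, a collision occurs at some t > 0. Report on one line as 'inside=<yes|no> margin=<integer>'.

d = (-6, 4),  |d|² = 52;  R = 5+2 = 7,  c = 52−7² = 3
v_rel = (5, 0),  |v_rel|² = 25;  v_rel·d = (5)·(-6) + (0)·(4) = -30
25·t² + 60·t + 3 = 0  ⇒  m = (-30)² − 25·3 = 825
m = 825 > 0,  v_rel·d = -30 < 0  ⇒  outside

inside=no margin=825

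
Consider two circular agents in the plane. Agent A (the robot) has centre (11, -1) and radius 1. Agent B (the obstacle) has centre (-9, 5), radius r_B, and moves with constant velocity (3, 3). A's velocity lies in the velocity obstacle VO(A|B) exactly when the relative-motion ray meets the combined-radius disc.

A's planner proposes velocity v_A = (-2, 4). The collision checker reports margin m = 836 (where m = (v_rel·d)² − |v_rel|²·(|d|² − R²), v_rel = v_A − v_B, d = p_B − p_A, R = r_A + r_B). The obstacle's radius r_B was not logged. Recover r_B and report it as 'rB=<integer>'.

m = 836
d = (-20, 6);  v_rel = (-5, 1),  |v_rel|² = 26
v_rel×d = (-5)·(6) − (1)·(-20) = -10
since m = R²·26 − (-10)²:  R² = (100 + 836) / 26 = 36
R = √36 = 6  ⇒  r_B = 6 − 1 = 5

rB=5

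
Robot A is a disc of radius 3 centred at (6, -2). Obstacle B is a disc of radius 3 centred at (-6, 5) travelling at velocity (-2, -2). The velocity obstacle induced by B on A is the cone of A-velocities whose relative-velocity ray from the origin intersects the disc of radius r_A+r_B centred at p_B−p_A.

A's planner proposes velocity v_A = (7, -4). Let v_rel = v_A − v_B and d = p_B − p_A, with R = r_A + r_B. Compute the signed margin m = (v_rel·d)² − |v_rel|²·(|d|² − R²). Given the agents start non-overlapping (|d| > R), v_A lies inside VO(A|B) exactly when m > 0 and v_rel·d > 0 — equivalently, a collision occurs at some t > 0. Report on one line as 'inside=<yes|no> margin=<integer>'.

d = (-12, 7),  |d|² = 193;  R = 3+3 = 6,  c = 193−6² = 157
v_rel = (9, -2),  |v_rel|² = 85;  v_rel·d = (9)·(-12) + (-2)·(7) = -122
85·t² + 244·t + 157 = 0  ⇒  m = (-122)² − 85·157 = 1539
m = 1539 > 0,  v_rel·d = -122 < 0  ⇒  outside

inside=no margin=1539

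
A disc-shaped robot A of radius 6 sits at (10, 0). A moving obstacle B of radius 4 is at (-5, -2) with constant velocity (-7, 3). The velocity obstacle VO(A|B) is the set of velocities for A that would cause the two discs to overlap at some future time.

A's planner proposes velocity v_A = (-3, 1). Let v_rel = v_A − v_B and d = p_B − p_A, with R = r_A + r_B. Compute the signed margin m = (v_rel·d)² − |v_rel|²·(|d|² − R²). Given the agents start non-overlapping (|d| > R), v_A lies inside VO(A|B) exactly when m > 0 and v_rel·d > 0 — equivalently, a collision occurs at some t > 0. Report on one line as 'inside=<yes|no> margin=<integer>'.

d = (-15, -2),  |d|² = 229;  R = 6+4 = 10,  c = 229−10² = 129
v_rel = (4, -2),  |v_rel|² = 20;  v_rel·d = (4)·(-15) + (-2)·(-2) = -56
20·t² + 112·t + 129 = 0  ⇒  m = (-56)² − 20·129 = 556
m = 556 > 0,  v_rel·d = -56 < 0  ⇒  outside

inside=no margin=556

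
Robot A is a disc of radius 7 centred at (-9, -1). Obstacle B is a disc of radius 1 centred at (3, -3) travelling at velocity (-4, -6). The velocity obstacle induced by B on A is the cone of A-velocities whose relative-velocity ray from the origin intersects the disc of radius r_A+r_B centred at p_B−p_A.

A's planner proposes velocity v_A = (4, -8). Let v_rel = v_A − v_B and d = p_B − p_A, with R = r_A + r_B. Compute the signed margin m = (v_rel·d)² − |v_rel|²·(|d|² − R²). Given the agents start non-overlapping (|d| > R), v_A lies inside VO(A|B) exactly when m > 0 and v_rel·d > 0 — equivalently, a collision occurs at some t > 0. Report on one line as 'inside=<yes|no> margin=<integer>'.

d = (12, -2),  |d|² = 148;  R = 7+1 = 8,  c = 148−8² = 84
v_rel = (8, -2),  |v_rel|² = 68;  v_rel·d = (8)·(12) + (-2)·(-2) = 100
68·t² − 200·t + 84 = 0  ⇒  m = 100² − 68·84 = 4288
m = 4288 > 0,  v_rel·d = 100 > 0  ⇒  inside

inside=yes margin=4288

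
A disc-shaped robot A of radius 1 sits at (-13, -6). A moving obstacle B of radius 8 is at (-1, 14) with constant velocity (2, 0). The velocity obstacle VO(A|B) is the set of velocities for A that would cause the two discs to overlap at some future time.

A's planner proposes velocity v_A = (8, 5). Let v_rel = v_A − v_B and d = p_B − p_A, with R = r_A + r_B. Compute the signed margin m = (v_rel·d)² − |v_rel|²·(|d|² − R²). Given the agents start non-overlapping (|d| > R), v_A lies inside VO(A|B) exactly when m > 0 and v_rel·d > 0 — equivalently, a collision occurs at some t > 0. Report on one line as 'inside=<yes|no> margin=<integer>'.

d = (12, 20),  |d|² = 544;  R = 1+8 = 9,  c = 544−9² = 463
v_rel = (6, 5),  |v_rel|² = 61;  v_rel·d = (6)·(12) + (5)·(20) = 172
61·t² − 344·t + 463 = 0  ⇒  m = 172² − 61·463 = 1341
m = 1341 > 0,  v_rel·d = 172 > 0  ⇒  inside

inside=yes margin=1341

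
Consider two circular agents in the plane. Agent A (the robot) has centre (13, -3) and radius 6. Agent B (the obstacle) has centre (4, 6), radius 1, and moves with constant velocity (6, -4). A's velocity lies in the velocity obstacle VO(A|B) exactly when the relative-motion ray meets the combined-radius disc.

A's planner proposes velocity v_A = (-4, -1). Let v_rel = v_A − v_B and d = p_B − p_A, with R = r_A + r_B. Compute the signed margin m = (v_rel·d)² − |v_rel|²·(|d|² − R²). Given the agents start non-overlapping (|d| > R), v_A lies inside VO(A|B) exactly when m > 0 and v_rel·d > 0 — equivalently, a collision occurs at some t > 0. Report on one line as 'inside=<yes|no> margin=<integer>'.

d = (-9, 9),  |d|² = 162;  R = 6+1 = 7,  c = 162−7² = 113
v_rel = (-10, 3),  |v_rel|² = 109;  v_rel·d = (-10)·(-9) + (3)·(9) = 117
109·t² − 234·t + 113 = 0  ⇒  m = 117² − 109·113 = 1372
m = 1372 > 0,  v_rel·d = 117 > 0  ⇒  inside

inside=yes margin=1372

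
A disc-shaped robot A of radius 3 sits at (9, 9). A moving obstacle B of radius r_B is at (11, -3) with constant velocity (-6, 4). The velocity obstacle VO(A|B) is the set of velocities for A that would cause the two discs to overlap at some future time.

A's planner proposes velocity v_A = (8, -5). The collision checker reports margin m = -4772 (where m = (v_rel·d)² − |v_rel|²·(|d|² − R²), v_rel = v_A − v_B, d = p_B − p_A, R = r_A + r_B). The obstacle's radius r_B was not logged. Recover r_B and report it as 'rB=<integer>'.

m = -4772
d = (2, -12);  v_rel = (14, -9),  |v_rel|² = 277
v_rel×d = (14)·(-12) − (-9)·(2) = -150
since m = R²·277 − (-150)²:  R² = (22500 + -4772) / 277 = 64
R = √64 = 8  ⇒  r_B = 8 − 3 = 5

rB=5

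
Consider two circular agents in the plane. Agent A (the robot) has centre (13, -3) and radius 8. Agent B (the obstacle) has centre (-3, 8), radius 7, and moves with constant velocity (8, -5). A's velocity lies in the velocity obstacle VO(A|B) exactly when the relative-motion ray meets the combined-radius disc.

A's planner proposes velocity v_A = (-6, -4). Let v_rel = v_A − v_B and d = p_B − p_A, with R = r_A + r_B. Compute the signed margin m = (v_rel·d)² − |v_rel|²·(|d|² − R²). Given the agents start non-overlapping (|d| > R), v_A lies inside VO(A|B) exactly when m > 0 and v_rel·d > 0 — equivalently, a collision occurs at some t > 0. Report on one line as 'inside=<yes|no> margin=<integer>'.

d = (-16, 11),  |d|² = 377;  R = 8+7 = 15,  c = 377−15² = 152
v_rel = (-14, 1),  |v_rel|² = 197;  v_rel·d = (-14)·(-16) + (1)·(11) = 235
197·t² − 470·t + 152 = 0  ⇒  m = 235² − 197·152 = 25281
m = 25281 > 0,  v_rel·d = 235 > 0  ⇒  inside

inside=yes margin=25281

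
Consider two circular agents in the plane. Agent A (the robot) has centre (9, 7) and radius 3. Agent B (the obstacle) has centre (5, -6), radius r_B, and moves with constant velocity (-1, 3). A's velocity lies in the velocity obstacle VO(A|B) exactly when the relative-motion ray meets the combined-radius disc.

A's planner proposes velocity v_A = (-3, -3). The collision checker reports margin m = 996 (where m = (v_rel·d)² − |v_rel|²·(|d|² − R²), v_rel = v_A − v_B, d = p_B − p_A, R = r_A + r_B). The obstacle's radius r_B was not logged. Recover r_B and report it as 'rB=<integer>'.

m = 996
d = (-4, -13);  v_rel = (-2, -6),  |v_rel|² = 40
v_rel×d = (-2)·(-13) − (-6)·(-4) = 2
since m = R²·40 − 2²:  R² = (4 + 996) / 40 = 25
R = √25 = 5  ⇒  r_B = 5 − 3 = 2

rB=2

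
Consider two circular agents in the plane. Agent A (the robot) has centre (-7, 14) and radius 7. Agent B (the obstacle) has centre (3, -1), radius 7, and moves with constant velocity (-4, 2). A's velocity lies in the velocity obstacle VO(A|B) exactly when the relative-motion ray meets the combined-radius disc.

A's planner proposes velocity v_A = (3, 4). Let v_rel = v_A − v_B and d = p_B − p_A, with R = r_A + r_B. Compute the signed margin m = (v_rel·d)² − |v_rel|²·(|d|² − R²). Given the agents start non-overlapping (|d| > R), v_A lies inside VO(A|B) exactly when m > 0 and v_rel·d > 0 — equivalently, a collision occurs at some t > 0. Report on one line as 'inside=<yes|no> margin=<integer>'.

d = (10, -15),  |d|² = 325;  R = 7+7 = 14,  c = 325−14² = 129
v_rel = (7, 2),  |v_rel|² = 53;  v_rel·d = (7)·(10) + (2)·(-15) = 40
53·t² − 80·t + 129 = 0  ⇒  m = 40² − 53·129 = -5237
m = -5237 < 0,  v_rel·d = 40 > 0  ⇒  outside

inside=no margin=-5237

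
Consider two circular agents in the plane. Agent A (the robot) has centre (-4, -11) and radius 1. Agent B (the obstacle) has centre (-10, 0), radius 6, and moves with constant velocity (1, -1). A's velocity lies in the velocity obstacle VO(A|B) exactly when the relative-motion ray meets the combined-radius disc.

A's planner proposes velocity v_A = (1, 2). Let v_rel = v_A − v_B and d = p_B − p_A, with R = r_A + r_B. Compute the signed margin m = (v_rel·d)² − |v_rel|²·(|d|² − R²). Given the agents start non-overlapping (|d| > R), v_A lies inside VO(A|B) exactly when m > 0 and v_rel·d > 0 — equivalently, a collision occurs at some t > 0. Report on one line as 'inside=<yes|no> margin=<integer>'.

d = (-6, 11),  |d|² = 157;  R = 1+6 = 7,  c = 157−7² = 108
v_rel = (0, 3),  |v_rel|² = 9;  v_rel·d = (0)·(-6) + (3)·(11) = 33
9·t² − 66·t + 108 = 0  ⇒  m = 33² − 9·108 = 117
m = 117 > 0,  v_rel·d = 33 > 0  ⇒  inside

inside=yes margin=117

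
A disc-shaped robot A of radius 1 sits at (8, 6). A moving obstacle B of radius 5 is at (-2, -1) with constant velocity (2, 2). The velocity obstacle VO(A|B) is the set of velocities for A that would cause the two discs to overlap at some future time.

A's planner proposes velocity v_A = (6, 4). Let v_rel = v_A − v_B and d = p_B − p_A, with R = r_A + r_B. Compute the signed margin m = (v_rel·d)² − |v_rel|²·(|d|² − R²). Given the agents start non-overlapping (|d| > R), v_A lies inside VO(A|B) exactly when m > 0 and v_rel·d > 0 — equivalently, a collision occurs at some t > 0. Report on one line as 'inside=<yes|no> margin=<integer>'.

d = (-10, -7),  |d|² = 149;  R = 1+5 = 6,  c = 149−6² = 113
v_rel = (4, 2),  |v_rel|² = 20;  v_rel·d = (4)·(-10) + (2)·(-7) = -54
20·t² + 108·t + 113 = 0  ⇒  m = (-54)² − 20·113 = 656
m = 656 > 0,  v_rel·d = -54 < 0  ⇒  outside

inside=no margin=656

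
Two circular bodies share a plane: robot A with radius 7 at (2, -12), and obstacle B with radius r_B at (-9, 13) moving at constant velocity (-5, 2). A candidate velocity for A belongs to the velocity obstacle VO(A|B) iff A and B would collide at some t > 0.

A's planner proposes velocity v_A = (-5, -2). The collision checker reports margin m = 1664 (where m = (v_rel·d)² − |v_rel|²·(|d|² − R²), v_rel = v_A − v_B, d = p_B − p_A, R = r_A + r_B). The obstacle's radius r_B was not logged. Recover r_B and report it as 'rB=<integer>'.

m = 1664
d = (-11, 25);  v_rel = (0, -4),  |v_rel|² = 16
v_rel×d = (0)·(25) − (-4)·(-11) = -44
since m = R²·16 − (-44)²:  R² = (1936 + 1664) / 16 = 225
R = √225 = 15  ⇒  r_B = 15 − 7 = 8

rB=8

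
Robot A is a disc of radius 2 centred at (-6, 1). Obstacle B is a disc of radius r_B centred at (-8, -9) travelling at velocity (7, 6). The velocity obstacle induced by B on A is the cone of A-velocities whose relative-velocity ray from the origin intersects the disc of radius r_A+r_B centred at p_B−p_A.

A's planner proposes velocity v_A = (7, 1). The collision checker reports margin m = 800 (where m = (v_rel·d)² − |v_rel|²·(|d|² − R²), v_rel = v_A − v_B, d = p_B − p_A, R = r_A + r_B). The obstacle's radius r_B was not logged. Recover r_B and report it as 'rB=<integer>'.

m = 800
d = (-2, -10);  v_rel = (0, -5),  |v_rel|² = 25
v_rel×d = (0)·(-10) − (-5)·(-2) = -10
since m = R²·25 − (-10)²:  R² = (100 + 800) / 25 = 36
R = √36 = 6  ⇒  r_B = 6 − 2 = 4

rB=4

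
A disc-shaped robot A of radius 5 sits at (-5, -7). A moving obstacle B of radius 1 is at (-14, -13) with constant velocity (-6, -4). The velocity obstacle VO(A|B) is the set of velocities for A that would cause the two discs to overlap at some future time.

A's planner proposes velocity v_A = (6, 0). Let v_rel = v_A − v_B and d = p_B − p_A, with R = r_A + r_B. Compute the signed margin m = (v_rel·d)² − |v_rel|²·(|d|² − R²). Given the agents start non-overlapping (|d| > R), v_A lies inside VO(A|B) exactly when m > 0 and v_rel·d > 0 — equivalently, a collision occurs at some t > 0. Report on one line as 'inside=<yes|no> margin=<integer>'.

d = (-9, -6),  |d|² = 117;  R = 5+1 = 6,  c = 117−6² = 81
v_rel = (12, 4),  |v_rel|² = 160;  v_rel·d = (12)·(-9) + (4)·(-6) = -132
160·t² + 264·t + 81 = 0  ⇒  m = (-132)² − 160·81 = 4464
m = 4464 > 0,  v_rel·d = -132 < 0  ⇒  outside

inside=no margin=4464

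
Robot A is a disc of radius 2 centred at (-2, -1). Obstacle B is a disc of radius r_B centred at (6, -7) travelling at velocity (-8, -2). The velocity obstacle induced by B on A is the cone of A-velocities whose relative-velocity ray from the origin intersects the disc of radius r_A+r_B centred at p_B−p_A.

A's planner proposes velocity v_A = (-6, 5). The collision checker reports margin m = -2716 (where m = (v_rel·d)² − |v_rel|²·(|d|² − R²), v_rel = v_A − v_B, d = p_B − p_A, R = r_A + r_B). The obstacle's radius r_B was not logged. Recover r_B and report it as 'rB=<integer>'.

m = -2716
d = (8, -6);  v_rel = (2, 7),  |v_rel|² = 53
v_rel×d = (2)·(-6) − (7)·(8) = -68
since m = R²·53 − (-68)²:  R² = (4624 + -2716) / 53 = 36
R = √36 = 6  ⇒  r_B = 6 − 2 = 4

rB=4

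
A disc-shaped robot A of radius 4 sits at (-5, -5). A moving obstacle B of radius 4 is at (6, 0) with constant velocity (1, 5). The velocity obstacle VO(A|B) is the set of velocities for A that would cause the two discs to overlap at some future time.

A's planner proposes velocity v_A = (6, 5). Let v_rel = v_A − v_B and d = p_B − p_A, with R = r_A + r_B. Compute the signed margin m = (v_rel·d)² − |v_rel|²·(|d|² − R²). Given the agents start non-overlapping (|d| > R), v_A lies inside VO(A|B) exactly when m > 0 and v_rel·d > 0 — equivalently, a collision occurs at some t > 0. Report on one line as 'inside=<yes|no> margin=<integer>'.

d = (11, 5),  |d|² = 146;  R = 4+4 = 8,  c = 146−8² = 82
v_rel = (5, 0),  |v_rel|² = 25;  v_rel·d = (5)·(11) + (0)·(5) = 55
25·t² − 110·t + 82 = 0  ⇒  m = 55² − 25·82 = 975
m = 975 > 0,  v_rel·d = 55 > 0  ⇒  inside

inside=yes margin=975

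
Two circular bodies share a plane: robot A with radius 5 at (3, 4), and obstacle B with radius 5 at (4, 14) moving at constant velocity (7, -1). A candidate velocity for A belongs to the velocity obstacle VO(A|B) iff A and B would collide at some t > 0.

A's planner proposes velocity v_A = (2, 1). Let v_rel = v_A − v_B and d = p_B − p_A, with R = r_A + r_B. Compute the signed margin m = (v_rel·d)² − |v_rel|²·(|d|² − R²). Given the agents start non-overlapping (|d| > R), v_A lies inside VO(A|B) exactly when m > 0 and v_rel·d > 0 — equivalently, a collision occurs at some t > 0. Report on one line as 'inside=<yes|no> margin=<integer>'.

d = (1, 10),  |d|² = 101;  R = 5+5 = 10,  c = 101−10² = 1
v_rel = (-5, 2),  |v_rel|² = 29;  v_rel·d = (-5)·(1) + (2)·(10) = 15
29·t² − 30·t + 1 = 0  ⇒  m = 15² − 29·1 = 196
m = 196 > 0,  v_rel·d = 15 > 0  ⇒  inside

inside=yes margin=196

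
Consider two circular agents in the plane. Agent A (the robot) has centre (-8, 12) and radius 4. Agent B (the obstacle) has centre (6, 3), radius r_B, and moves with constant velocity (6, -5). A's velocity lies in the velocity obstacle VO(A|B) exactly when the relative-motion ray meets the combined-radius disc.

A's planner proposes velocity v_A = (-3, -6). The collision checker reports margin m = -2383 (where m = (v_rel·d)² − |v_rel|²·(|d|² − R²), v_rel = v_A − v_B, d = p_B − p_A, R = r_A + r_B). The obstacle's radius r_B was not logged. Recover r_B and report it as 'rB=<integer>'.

m = -2383
d = (14, -9);  v_rel = (-9, -1),  |v_rel|² = 82
v_rel×d = (-9)·(-9) − (-1)·(14) = 95
since m = R²·82 − 95²:  R² = (9025 + -2383) / 82 = 81
R = √81 = 9  ⇒  r_B = 9 − 4 = 5

rB=5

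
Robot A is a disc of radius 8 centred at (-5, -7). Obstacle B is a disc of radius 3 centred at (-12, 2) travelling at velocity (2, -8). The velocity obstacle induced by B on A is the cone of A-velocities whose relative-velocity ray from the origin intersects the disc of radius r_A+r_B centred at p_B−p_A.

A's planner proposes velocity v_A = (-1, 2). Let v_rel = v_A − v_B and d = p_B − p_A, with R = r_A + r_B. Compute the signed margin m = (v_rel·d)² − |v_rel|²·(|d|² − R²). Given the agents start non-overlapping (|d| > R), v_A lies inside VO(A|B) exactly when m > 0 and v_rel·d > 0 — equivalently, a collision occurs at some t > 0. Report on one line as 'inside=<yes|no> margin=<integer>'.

d = (-7, 9),  |d|² = 130;  R = 8+3 = 11,  c = 130−11² = 9
v_rel = (-3, 10),  |v_rel|² = 109;  v_rel·d = (-3)·(-7) + (10)·(9) = 111
109·t² − 222·t + 9 = 0  ⇒  m = 111² − 109·9 = 11340
m = 11340 > 0,  v_rel·d = 111 > 0  ⇒  inside

inside=yes margin=11340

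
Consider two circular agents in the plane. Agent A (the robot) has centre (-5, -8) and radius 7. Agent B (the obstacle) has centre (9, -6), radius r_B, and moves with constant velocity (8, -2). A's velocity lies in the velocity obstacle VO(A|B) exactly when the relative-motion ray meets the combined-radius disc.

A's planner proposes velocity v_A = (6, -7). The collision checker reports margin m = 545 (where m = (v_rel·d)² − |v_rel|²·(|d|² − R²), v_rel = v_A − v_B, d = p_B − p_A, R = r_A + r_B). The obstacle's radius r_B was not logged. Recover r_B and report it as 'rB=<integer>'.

m = 545
d = (14, 2);  v_rel = (-2, -5),  |v_rel|² = 29
v_rel×d = (-2)·(2) − (-5)·(14) = 66
since m = R²·29 − 66²:  R² = (4356 + 545) / 29 = 169
R = √169 = 13  ⇒  r_B = 13 − 7 = 6

rB=6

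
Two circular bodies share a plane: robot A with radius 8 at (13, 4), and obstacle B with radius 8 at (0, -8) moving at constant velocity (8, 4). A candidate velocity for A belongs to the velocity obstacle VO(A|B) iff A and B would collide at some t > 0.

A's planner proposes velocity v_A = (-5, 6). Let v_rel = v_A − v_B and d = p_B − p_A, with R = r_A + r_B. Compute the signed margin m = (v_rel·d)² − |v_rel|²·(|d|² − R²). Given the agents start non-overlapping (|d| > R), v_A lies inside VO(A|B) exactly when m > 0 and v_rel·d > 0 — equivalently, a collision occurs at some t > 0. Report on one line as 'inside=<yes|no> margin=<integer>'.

d = (-13, -12),  |d|² = 313;  R = 8+8 = 16,  c = 313−16² = 57
v_rel = (-13, 2),  |v_rel|² = 173;  v_rel·d = (-13)·(-13) + (2)·(-12) = 145
173·t² − 290·t + 57 = 0  ⇒  m = 145² − 173·57 = 11164
m = 11164 > 0,  v_rel·d = 145 > 0  ⇒  inside

inside=yes margin=11164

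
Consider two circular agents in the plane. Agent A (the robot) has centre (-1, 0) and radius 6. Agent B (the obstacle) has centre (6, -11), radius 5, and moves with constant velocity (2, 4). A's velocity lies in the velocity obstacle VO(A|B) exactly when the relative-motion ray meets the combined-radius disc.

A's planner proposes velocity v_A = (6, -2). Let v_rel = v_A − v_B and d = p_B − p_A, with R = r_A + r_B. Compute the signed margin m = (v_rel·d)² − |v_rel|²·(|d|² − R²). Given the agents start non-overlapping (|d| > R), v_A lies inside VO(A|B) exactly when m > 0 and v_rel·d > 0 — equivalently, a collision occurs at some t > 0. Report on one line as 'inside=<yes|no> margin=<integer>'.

d = (7, -11),  |d|² = 170;  R = 6+5 = 11,  c = 170−11² = 49
v_rel = (4, -6),  |v_rel|² = 52;  v_rel·d = (4)·(7) + (-6)·(-11) = 94
52·t² − 188·t + 49 = 0  ⇒  m = 94² − 52·49 = 6288
m = 6288 > 0,  v_rel·d = 94 > 0  ⇒  inside

inside=yes margin=6288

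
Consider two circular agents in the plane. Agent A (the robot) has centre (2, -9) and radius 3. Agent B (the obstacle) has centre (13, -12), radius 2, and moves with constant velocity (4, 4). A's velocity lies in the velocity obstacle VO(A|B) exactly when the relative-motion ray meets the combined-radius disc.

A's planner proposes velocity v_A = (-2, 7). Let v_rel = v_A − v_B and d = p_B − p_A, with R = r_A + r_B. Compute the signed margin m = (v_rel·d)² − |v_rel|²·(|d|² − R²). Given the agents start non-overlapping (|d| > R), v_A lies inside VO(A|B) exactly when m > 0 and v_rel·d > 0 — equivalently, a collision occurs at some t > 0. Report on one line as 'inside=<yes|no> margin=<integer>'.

d = (11, -3),  |d|² = 130;  R = 3+2 = 5,  c = 130−5² = 105
v_rel = (-6, 3),  |v_rel|² = 45;  v_rel·d = (-6)·(11) + (3)·(-3) = -75
45·t² + 150·t + 105 = 0  ⇒  m = (-75)² − 45·105 = 900
m = 900 > 0,  v_rel·d = -75 < 0  ⇒  outside

inside=no margin=900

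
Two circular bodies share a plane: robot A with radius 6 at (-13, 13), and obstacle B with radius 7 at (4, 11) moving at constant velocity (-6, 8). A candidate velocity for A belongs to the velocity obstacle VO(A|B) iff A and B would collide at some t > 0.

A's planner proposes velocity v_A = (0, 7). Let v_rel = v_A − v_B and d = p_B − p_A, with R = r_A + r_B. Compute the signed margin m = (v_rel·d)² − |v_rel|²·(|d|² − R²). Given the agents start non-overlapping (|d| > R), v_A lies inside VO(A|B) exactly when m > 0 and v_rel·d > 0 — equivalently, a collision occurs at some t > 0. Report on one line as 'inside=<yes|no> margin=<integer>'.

d = (17, -2),  |d|² = 293;  R = 6+7 = 13,  c = 293−13² = 124
v_rel = (6, -1),  |v_rel|² = 37;  v_rel·d = (6)·(17) + (-1)·(-2) = 104
37·t² − 208·t + 124 = 0  ⇒  m = 104² − 37·124 = 6228
m = 6228 > 0,  v_rel·d = 104 > 0  ⇒  inside

inside=yes margin=6228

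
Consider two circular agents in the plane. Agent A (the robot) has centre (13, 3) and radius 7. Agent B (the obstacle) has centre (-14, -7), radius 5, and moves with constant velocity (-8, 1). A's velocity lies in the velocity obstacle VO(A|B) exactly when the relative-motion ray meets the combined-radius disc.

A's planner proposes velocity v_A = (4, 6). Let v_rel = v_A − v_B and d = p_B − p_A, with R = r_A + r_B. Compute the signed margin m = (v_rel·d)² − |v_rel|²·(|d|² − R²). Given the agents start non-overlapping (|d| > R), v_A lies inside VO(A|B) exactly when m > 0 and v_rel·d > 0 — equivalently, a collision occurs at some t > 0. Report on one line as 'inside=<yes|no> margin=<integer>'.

d = (-27, -10),  |d|² = 829;  R = 7+5 = 12,  c = 829−12² = 685
v_rel = (12, 5),  |v_rel|² = 169;  v_rel·d = (12)·(-27) + (5)·(-10) = -374
169·t² + 748·t + 685 = 0  ⇒  m = (-374)² − 169·685 = 24111
m = 24111 > 0,  v_rel·d = -374 < 0  ⇒  outside

inside=no margin=24111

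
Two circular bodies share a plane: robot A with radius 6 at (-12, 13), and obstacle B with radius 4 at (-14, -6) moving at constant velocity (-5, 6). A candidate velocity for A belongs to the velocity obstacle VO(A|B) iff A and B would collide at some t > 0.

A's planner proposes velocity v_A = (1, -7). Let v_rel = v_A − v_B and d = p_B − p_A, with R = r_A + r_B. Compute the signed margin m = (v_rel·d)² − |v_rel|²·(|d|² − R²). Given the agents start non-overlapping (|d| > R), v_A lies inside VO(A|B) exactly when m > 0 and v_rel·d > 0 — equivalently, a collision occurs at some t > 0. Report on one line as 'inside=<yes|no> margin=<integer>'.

d = (-2, -19),  |d|² = 365;  R = 6+4 = 10,  c = 365−10² = 265
v_rel = (6, -13),  |v_rel|² = 205;  v_rel·d = (6)·(-2) + (-13)·(-19) = 235
205·t² − 470·t + 265 = 0  ⇒  m = 235² − 205·265 = 900
m = 900 > 0,  v_rel·d = 235 > 0  ⇒  inside

inside=yes margin=900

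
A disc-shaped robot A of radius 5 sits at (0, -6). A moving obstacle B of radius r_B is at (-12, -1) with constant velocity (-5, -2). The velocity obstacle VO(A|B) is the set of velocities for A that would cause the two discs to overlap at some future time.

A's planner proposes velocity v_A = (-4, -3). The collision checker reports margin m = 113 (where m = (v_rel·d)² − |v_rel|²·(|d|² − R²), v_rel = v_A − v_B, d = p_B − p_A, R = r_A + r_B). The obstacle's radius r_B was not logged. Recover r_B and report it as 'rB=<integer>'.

m = 113
d = (-12, 5);  v_rel = (1, -1),  |v_rel|² = 2
v_rel×d = (1)·(5) − (-1)·(-12) = -7
since m = R²·2 − (-7)²:  R² = (49 + 113) / 2 = 81
R = √81 = 9  ⇒  r_B = 9 − 5 = 4

rB=4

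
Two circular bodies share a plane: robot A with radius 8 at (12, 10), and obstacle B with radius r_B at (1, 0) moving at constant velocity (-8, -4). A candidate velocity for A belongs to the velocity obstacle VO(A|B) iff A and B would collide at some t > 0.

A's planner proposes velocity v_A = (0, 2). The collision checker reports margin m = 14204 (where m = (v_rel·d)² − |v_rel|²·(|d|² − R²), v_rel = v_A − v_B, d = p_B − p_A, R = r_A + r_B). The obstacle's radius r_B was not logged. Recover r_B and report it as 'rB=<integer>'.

m = 14204
d = (-11, -10);  v_rel = (8, 6),  |v_rel|² = 100
v_rel×d = (8)·(-10) − (6)·(-11) = -14
since m = R²·100 − (-14)²:  R² = (196 + 14204) / 100 = 144
R = √144 = 12  ⇒  r_B = 12 − 8 = 4

rB=4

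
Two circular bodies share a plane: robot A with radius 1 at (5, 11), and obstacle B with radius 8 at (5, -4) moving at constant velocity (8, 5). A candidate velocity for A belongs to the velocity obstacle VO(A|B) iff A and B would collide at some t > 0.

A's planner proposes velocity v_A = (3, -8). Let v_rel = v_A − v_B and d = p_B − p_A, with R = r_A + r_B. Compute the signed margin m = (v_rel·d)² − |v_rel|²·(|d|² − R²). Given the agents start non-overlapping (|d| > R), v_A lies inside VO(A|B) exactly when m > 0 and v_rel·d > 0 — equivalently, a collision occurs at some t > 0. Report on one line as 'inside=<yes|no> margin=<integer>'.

d = (0, -15),  |d|² = 225;  R = 1+8 = 9,  c = 225−9² = 144
v_rel = (-5, -13),  |v_rel|² = 194;  v_rel·d = (-5)·(0) + (-13)·(-15) = 195
194·t² − 390·t + 144 = 0  ⇒  m = 195² − 194·144 = 10089
m = 10089 > 0,  v_rel·d = 195 > 0  ⇒  inside

inside=yes margin=10089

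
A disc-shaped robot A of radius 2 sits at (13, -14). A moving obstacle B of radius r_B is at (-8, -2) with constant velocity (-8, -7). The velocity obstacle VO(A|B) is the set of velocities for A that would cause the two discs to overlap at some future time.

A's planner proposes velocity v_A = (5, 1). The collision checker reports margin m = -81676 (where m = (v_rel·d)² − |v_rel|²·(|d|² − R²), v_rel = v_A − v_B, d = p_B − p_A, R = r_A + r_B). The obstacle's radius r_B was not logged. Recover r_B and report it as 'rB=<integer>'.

m = -81676
d = (-21, 12);  v_rel = (13, 8),  |v_rel|² = 233
v_rel×d = (13)·(12) − (8)·(-21) = 324
since m = R²·233 − 324²:  R² = (104976 + -81676) / 233 = 100
R = √100 = 10  ⇒  r_B = 10 − 2 = 8

rB=8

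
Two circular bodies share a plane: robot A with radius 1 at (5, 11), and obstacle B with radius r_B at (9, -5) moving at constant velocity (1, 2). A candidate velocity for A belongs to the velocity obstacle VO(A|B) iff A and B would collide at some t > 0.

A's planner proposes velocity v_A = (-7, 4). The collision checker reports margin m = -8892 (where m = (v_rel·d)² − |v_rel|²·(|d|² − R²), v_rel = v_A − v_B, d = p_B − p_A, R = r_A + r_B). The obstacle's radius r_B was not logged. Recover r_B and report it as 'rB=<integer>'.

m = -8892
d = (4, -16);  v_rel = (-8, 2),  |v_rel|² = 68
v_rel×d = (-8)·(-16) − (2)·(4) = 120
since m = R²·68 − 120²:  R² = (14400 + -8892) / 68 = 81
R = √81 = 9  ⇒  r_B = 9 − 1 = 8

rB=8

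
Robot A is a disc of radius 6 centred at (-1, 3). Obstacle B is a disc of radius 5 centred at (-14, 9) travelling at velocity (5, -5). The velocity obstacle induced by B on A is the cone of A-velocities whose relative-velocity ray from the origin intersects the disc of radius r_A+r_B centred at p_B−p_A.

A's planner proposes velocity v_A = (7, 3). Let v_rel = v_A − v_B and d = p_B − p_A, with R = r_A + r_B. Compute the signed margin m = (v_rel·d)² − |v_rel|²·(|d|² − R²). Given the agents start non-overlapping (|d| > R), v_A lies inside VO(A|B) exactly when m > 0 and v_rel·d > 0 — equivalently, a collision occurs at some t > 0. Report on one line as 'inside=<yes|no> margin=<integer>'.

d = (-13, 6),  |d|² = 205;  R = 6+5 = 11,  c = 205−11² = 84
v_rel = (2, 8),  |v_rel|² = 68;  v_rel·d = (2)·(-13) + (8)·(6) = 22
68·t² − 44·t + 84 = 0  ⇒  m = 22² − 68·84 = -5228
m = -5228 < 0,  v_rel·d = 22 > 0  ⇒  outside

inside=no margin=-5228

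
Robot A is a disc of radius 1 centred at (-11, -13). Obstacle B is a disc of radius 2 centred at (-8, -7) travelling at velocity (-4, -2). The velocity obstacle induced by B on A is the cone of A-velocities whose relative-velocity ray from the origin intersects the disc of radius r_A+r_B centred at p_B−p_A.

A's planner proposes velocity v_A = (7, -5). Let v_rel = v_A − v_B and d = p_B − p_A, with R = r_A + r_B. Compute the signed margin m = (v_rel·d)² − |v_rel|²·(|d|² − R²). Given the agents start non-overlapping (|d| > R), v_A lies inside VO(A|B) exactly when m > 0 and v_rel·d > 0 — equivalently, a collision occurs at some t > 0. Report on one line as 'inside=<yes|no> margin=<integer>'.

d = (3, 6),  |d|² = 45;  R = 1+2 = 3,  c = 45−3² = 36
v_rel = (11, -3),  |v_rel|² = 130;  v_rel·d = (11)·(3) + (-3)·(6) = 15
130·t² − 30·t + 36 = 0  ⇒  m = 15² − 130·36 = -4455
m = -4455 < 0,  v_rel·d = 15 > 0  ⇒  outside

inside=no margin=-4455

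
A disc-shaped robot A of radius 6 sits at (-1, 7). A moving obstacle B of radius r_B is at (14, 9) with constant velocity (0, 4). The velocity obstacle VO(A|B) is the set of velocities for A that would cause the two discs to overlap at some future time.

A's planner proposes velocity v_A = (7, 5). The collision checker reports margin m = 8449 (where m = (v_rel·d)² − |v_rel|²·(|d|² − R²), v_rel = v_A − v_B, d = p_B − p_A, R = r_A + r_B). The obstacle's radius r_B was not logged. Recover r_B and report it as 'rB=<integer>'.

m = 8449
d = (15, 2);  v_rel = (7, 1),  |v_rel|² = 50
v_rel×d = (7)·(2) − (1)·(15) = -1
since m = R²·50 − (-1)²:  R² = (1 + 8449) / 50 = 169
R = √169 = 13  ⇒  r_B = 13 − 6 = 7

rB=7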